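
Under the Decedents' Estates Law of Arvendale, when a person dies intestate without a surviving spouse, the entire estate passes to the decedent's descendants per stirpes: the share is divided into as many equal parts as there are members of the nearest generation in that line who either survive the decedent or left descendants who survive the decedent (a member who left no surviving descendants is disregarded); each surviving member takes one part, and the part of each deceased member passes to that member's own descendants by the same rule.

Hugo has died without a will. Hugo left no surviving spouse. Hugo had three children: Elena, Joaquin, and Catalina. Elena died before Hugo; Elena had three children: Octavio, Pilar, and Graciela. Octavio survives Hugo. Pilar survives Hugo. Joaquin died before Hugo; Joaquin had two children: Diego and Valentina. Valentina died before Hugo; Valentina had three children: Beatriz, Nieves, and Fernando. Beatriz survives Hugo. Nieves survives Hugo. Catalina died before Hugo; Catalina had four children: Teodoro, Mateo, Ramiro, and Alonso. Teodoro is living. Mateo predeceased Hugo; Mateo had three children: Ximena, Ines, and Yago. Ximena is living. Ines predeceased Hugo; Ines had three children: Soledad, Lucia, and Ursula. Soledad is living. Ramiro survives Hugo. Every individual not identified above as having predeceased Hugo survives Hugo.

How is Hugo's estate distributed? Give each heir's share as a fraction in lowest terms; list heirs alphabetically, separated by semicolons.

Alonso 1/12; Beatriz 1/18; Diego 1/6; Fernando 1/18; Graciela 1/9; Lucia 1/108; Nieves 1/18; Octavio 1/9; Pilar 1/9; Ramiro 1/12; Soledad 1/108; Teodoro 1/12; Ursula 1/108; Ximena 1/36; Yago 1/36

There is no surviving spouse, so the entire estate passes to Hugo's descendants per stirpes.
The estate is divided into 3 equal shares of 1/3 among Elena, Joaquin, Catalina.
Elena predeceased; the 1/3 allotted to Elena's branch passes to Elena's issue by representation.
The 1/3 is divided into 3 equal shares of 1/9 among Octavio, Pilar, Graciela.
Octavio is living and takes 1/9.
Pilar is living and takes 1/9.
Graciela is living and takes 1/9.
Joaquin predeceased; the 1/3 allotted to Joaquin's branch passes to Joaquin's issue by representation.
The 1/3 is divided into 2 equal shares of 1/6 among Diego, Valentina.
Diego is living and takes 1/6.
Valentina predeceased; the 1/6 allotted to Valentina's branch passes to Valentina's issue by representation.
The 1/6 is divided into 3 equal shares of 1/18 among Beatriz, Nieves, Fernando.
Beatriz is living and takes 1/18.
Nieves is living and takes 1/18.
Fernando is living and takes 1/18.
Catalina predeceased; the 1/3 allotted to Catalina's branch passes to Catalina's issue by representation.
The 1/3 is divided into 4 equal shares of 1/12 among Teodoro, Mateo, Ramiro, Alonso.
Teodoro is living and takes 1/12.
Mateo predeceased; the 1/12 allotted to Mateo's branch passes to Mateo's issue by representation.
The 1/12 is divided into 3 equal shares of 1/36 among Ximena, Ines, Yago.
Ximena is living and takes 1/36.
Ines predeceased; the 1/36 allotted to Ines's branch passes to Ines's issue by representation.
The 1/36 is divided into 3 equal shares of 1/108 among Soledad, Lucia, Ursula.
Soledad is living and takes 1/108.
Lucia is living and takes 1/108.
Ursula is living and takes 1/108.
Yago is living and takes 1/36.
Ramiro is living and takes 1/12.
Alonso is living and takes 1/12.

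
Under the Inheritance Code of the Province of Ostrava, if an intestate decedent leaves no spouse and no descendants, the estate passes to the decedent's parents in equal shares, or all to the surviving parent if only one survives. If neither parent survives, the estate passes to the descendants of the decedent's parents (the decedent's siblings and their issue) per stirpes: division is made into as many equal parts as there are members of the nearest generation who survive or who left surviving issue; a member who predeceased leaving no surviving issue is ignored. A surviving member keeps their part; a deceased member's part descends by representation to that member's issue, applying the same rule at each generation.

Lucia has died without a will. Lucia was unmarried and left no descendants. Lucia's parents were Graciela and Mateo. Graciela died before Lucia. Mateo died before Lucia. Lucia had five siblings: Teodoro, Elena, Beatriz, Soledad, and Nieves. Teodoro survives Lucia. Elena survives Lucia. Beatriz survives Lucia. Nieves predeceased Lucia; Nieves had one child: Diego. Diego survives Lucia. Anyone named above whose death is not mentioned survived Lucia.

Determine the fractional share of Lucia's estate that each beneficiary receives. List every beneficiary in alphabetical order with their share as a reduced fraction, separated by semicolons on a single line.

Neither parent survives and there are no descendants, so the estate passes to Lucia's siblings and their issue per stirpes.
The estate is divided into 5 equal shares of 1/5 among Teodoro, Elena, Beatriz, Soledad, Nieves.
Teodoro is living and takes 1/5.
Elena is living and takes 1/5.
Beatriz is living and takes 1/5.
Soledad is living and takes 1/5.
Nieves predeceased; the 1/5 allotted to Nieves's branch passes to Nieves's issue by representation.
Diego is the sole taker at this level and receives the full 1/5.

Beatriz 1/5; Diego 1/5; Elena 1/5; Soledad 1/5; Teodoro 1/5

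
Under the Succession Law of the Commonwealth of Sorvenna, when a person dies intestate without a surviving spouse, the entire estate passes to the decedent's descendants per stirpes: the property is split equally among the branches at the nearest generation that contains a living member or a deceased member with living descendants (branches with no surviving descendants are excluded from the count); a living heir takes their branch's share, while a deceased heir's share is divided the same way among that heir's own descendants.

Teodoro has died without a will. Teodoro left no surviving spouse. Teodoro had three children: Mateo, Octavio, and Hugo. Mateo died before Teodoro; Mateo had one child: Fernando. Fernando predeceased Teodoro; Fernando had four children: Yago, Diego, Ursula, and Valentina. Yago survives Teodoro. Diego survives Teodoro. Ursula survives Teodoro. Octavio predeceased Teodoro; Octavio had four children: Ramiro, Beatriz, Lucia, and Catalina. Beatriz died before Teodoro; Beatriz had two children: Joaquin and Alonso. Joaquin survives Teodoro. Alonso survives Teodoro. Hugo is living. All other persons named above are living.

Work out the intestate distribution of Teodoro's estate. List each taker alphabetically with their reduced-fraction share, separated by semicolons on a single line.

There is no surviving spouse, so the entire estate passes to Teodoro's descendants per stirpes.
The estate is divided into 3 equal shares of 1/3 among Mateo, Octavio, Hugo.
Mateo predeceased; the 1/3 allotted to Mateo's branch passes to Mateo's issue by representation.
Fernando's line is the sole branch at this level, so the full 1/3 passes to Fernando's issue by representation.
The 1/3 is divided into 4 equal shares of 1/12 among Yago, Diego, Ursula, Valentina.
Yago is living and takes 1/12.
Diego is living and takes 1/12.
Ursula is living and takes 1/12.
Valentina is living and takes 1/12.
Octavio predeceased; the 1/3 allotted to Octavio's branch passes to Octavio's issue by representation.
The 1/3 is divided into 4 equal shares of 1/12 among Ramiro, Beatriz, Lucia, Catalina.
Ramiro is living and takes 1/12.
Beatriz predeceased; the 1/12 allotted to Beatriz's branch passes to Beatriz's issue by representation.
The 1/12 is divided into 2 equal shares of 1/24 among Joaquin, Alonso.
Joaquin is living and takes 1/24.
Alonso is living and takes 1/24.
Lucia is living and takes 1/12.
Catalina is living and takes 1/12.
Hugo is living and takes 1/3.

Alonso 1/24; Catalina 1/12; Diego 1/12; Hugo 1/3; Joaquin 1/24; Lucia 1/12; Ramiro 1/12; Ursula 1/12; Valentina 1/12; Yago 1/12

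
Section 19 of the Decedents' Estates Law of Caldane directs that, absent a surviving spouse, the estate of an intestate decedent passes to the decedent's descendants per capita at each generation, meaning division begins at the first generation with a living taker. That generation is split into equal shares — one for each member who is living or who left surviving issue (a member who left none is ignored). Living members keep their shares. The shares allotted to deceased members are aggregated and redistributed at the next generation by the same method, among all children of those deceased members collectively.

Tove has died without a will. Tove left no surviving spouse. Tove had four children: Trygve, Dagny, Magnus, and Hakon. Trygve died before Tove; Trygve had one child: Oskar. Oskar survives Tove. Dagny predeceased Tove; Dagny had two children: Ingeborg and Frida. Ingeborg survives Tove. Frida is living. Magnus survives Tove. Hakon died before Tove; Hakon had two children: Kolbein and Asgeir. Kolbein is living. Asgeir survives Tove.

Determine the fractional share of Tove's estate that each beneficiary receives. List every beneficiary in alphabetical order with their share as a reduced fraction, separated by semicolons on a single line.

Asgeir 3/20; Frida 3/20; Ingeborg 3/20; Kolbein 3/20; Magnus 1/4; Oskar 3/20

There is no surviving spouse, so the entire estate passes to Tove's descendants per capita at each generation.
At generation 1 (Trygve, Dagny, Magnus, Hakon) there are 4 shares of (1)/4 = 1/4 each.
Living: Magnus — each takes 1/4.
Deceased: Trygve, Dagny, and Hakon. Their combined 3/4 is pooled and carried to generation 2.
At generation 2 (Oskar, Ingeborg, Frida, Kolbein, Asgeir) there are 5 shares of (3/4)/5 = 3/20 each.
Living: Oskar, Ingeborg, Frida, Kolbein, and Asgeir — each takes 3/20.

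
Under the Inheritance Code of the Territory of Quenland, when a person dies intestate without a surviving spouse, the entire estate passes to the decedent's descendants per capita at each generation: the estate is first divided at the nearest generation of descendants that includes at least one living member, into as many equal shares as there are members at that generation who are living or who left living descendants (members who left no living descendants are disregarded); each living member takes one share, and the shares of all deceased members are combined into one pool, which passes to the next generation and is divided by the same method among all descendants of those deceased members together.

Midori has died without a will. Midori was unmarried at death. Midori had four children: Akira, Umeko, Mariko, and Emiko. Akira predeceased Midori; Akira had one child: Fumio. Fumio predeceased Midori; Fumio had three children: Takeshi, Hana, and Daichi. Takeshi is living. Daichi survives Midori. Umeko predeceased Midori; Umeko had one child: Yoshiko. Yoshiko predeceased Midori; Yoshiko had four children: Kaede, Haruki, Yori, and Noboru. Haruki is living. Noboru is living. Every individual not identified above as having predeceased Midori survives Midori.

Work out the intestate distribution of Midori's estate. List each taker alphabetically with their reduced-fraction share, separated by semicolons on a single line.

Daichi 1/14; Emiko 1/4; Hana 1/14; Haruki 1/14; Kaede 1/14; Mariko 1/4; Noboru 1/14; Takeshi 1/14; Yori 1/14

There is no surviving spouse, so the entire estate passes to Midori's descendants per capita at each generation.
At generation 1 (Akira, Umeko, Mariko, Emiko) there are 4 shares of (1)/4 = 1/4 each.
Living: Mariko and Emiko — each takes 1/4.
Deceased: Akira and Umeko. Their combined 1/2 is pooled and carried to generation 2.
At generation 2 (Fumio, Yoshiko) there are 2 shares of (1/2)/2 = 1/4 each.
Deceased: Fumio and Yoshiko. Their combined 1/2 is pooled and carried to generation 3.
At generation 3 (Takeshi, Hana, Daichi, Kaede, Haruki, Yori, Noboru) there are 7 shares of (1/2)/7 = 1/14 each.
Living: Takeshi, Hana, Daichi, Kaede, Haruki, Yori, and Noboru — each takes 1/14.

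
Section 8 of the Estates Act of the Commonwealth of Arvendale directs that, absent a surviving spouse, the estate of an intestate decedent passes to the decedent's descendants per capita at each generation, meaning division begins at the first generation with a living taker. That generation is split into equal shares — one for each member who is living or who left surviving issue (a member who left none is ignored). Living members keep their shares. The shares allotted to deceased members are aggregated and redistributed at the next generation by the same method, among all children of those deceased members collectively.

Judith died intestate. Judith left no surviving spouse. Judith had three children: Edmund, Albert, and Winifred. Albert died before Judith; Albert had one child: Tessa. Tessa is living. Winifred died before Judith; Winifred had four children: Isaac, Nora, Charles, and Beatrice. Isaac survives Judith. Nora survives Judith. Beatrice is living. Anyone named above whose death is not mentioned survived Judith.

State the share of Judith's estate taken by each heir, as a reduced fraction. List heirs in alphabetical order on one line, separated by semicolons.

There is no surviving spouse, so the entire estate passes to Judith's descendants per capita at each generation.
At generation 1 (Edmund, Albert, Winifred) there are 3 shares of (1)/3 = 1/3 each.
Living: Edmund — each takes 1/3.
Deceased: Albert and Winifred. Their combined 2/3 is pooled and carried to generation 2.
At generation 2 (Tessa, Isaac, Nora, Charles, Beatrice) there are 5 shares of (2/3)/5 = 2/15 each.
Living: Tessa, Isaac, Nora, Charles, and Beatrice — each takes 2/15.

Beatrice 2/15; Charles 2/15; Edmund 1/3; Isaac 2/15; Nora 2/15; Tessa 2/15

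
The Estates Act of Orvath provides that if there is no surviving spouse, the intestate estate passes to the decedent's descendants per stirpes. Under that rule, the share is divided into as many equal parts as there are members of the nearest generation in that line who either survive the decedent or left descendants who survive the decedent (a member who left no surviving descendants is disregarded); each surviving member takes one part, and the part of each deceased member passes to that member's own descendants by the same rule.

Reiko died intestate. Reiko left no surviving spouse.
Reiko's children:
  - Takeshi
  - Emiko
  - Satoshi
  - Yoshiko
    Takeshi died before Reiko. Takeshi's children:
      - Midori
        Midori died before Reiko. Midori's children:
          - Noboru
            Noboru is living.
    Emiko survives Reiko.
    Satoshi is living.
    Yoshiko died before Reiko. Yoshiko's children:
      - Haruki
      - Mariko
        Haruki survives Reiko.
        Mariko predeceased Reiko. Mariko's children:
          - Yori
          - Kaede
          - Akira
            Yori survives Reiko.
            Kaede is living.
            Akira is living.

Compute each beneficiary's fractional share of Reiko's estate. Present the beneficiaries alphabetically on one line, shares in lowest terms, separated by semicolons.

There is no surviving spouse, so the entire estate passes to Reiko's descendants per stirpes.
The estate is divided into 4 equal shares of 1/4 among Takeshi, Emiko, Satoshi, Yoshiko.
Takeshi predeceased; the 1/4 allotted to Takeshi's branch passes to Takeshi's issue by representation.
Midori's line is the sole branch at this level, so the full 1/4 passes to Midori's issue by representation.
Noboru is the sole taker at this level and receives the full 1/4.
Emiko is living and takes 1/4.
Satoshi is living and takes 1/4.
Yoshiko predeceased; the 1/4 allotted to Yoshiko's branch passes to Yoshiko's issue by representation.
The 1/4 is divided into 2 equal shares of 1/8 among Haruki, Mariko.
Haruki is living and takes 1/8.
Mariko predeceased; the 1/8 allotted to Mariko's branch passes to Mariko's issue by representation.
The 1/8 is divided into 3 equal shares of 1/24 among Yori, Kaede, Akira.
Yori is living and takes 1/24.
Kaede is living and takes 1/24.
Akira is living and takes 1/24.

Akira 1/24; Emiko 1/4; Haruki 1/8; Kaede 1/24; Noboru 1/4; Satoshi 1/4; Yori 1/24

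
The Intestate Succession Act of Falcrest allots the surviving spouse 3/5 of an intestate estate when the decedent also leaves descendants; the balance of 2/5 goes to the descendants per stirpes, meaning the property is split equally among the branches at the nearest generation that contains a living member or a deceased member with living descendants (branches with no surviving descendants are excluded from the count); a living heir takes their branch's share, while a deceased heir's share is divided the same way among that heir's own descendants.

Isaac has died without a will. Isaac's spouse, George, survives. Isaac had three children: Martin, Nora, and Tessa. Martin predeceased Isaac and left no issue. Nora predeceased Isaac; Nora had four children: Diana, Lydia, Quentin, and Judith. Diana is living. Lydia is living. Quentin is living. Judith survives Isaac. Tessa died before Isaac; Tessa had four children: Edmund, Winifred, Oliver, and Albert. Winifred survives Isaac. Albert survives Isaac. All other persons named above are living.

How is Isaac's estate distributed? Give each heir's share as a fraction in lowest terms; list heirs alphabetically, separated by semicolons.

George, as surviving spouse, takes 3/5.
The remaining 2/5 passes to Isaac's descendants per stirpes.
Martin left no surviving issue, so that branch lapses and is disregarded.
The 2/5 is divided into 2 equal shares of 1/5 among Nora, Tessa.
Nora predeceased; the 1/5 allotted to Nora's branch passes to Nora's issue by representation.
The 1/5 is divided into 4 equal shares of 1/20 among Diana, Lydia, Quentin, Judith.
Diana is living and takes 1/20.
Lydia is living and takes 1/20.
Quentin is living and takes 1/20.
Judith is living and takes 1/20.
Tessa predeceased; the 1/5 allotted to Tessa's branch passes to Tessa's issue by representation.
The 1/5 is divided into 4 equal shares of 1/20 among Edmund, Winifred, Oliver, Albert.
Edmund is living and takes 1/20.
Winifred is living and takes 1/20.
Oliver is living and takes 1/20.
Albert is living and takes 1/20.

Albert 1/20; Diana 1/20; Edmund 1/20; George 3/5; Judith 1/20; Lydia 1/20; Oliver 1/20; Quentin 1/20; Winifred 1/20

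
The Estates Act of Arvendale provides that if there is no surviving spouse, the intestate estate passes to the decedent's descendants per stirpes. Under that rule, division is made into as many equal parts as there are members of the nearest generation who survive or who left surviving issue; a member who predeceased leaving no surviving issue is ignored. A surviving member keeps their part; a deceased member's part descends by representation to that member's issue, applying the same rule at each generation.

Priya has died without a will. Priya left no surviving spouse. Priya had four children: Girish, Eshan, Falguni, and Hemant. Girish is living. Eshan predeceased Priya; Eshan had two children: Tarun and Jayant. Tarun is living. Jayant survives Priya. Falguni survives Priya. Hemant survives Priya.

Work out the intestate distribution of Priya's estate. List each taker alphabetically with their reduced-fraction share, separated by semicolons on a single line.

There is no surviving spouse, so the entire estate passes to Priya's descendants per stirpes.
The estate is divided into 4 equal shares of 1/4 among Girish, Eshan, Falguni, Hemant.
Girish is living and takes 1/4.
Eshan predeceased; the 1/4 allotted to Eshan's branch passes to Eshan's issue by representation.
The 1/4 is divided into 2 equal shares of 1/8 among Tarun, Jayant.
Tarun is living and takes 1/8.
Jayant is living and takes 1/8.
Falguni is living and takes 1/4.
Hemant is living and takes 1/4.

Falguni 1/4; Girish 1/4; Hemant 1/4; Jayant 1/8; Tarun 1/8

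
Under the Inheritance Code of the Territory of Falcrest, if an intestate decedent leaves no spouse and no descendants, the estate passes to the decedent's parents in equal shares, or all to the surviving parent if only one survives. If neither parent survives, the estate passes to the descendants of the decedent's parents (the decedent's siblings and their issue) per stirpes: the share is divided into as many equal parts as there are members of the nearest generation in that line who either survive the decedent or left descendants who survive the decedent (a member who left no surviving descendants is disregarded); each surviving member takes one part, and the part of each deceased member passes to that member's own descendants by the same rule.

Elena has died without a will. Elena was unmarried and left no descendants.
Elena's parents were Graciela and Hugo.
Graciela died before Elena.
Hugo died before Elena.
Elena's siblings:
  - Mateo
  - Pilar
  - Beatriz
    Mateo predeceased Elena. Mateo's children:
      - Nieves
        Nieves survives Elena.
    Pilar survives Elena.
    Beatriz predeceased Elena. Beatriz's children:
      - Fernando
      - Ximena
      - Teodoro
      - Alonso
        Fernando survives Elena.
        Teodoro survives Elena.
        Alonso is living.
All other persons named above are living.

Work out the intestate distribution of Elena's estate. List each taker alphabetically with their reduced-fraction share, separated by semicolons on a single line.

Neither parent survives and there are no descendants, so the estate passes to Elena's siblings and their issue per stirpes.
The estate is divided into 3 equal shares of 1/3 among Mateo, Pilar, Beatriz.
Mateo predeceased; the 1/3 allotted to Mateo's branch passes to Mateo's issue by representation.
Nieves is the sole taker at this level and receives the full 1/3.
Pilar is living and takes 1/3.
Beatriz predeceased; the 1/3 allotted to Beatriz's branch passes to Beatriz's issue by representation.
The 1/3 is divided into 4 equal shares of 1/12 among Fernando, Ximena, Teodoro, Alonso.
Fernando is living and takes 1/12.
Ximena is living and takes 1/12.
Teodoro is living and takes 1/12.
Alonso is living and takes 1/12.

Alonso 1/12; Fernando 1/12; Nieves 1/3; Pilar 1/3; Teodoro 1/12; Ximena 1/12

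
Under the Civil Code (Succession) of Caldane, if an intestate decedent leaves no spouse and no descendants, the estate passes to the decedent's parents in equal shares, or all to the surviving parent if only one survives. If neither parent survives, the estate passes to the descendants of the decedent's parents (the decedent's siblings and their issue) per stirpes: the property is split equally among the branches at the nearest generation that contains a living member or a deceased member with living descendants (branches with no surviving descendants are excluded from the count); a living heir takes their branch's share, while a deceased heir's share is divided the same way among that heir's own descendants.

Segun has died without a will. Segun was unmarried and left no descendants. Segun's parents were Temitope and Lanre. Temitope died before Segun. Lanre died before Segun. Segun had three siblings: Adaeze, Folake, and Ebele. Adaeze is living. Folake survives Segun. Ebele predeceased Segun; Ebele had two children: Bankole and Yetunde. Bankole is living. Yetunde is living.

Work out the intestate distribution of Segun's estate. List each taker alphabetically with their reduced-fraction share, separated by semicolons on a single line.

Adaeze 1/3; Bankole 1/6; Folake 1/3; Yetunde 1/6

Neither parent survives and there are no descendants, so the estate passes to Segun's siblings and their issue per stirpes.
The estate is divided into 3 equal shares of 1/3 among Adaeze, Folake, Ebele.
Adaeze is living and takes 1/3.
Folake is living and takes 1/3.
Ebele predeceased; the 1/3 allotted to Ebele's branch passes to Ebele's issue by representation.
The 1/3 is divided into 2 equal shares of 1/6 among Bankole, Yetunde.
Bankole is living and takes 1/6.
Yetunde is living and takes 1/6.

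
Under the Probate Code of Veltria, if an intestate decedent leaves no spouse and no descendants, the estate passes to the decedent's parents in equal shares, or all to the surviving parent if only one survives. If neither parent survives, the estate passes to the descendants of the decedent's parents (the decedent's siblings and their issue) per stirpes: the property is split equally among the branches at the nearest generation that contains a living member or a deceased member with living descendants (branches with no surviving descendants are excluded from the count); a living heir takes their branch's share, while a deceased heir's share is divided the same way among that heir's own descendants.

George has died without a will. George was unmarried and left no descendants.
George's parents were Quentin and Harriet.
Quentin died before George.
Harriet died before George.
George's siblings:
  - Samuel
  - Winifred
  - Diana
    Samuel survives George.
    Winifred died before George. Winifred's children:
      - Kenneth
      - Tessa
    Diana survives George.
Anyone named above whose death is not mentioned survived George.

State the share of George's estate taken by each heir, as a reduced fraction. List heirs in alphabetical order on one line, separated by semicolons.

Neither parent survives and there are no descendants, so the estate passes to George's siblings and their issue per stirpes.
The estate is divided into 3 equal shares of 1/3 among Samuel, Winifred, Diana.
Samuel is living and takes 1/3.
Winifred predeceased; the 1/3 allotted to Winifred's branch passes to Winifred's issue by representation.
The 1/3 is divided into 2 equal shares of 1/6 among Kenneth, Tessa.
Kenneth is living and takes 1/6.
Tessa is living and takes 1/6.
Diana is living and takes 1/3.

Diana 1/3; Kenneth 1/6; Samuel 1/3; Tessa 1/6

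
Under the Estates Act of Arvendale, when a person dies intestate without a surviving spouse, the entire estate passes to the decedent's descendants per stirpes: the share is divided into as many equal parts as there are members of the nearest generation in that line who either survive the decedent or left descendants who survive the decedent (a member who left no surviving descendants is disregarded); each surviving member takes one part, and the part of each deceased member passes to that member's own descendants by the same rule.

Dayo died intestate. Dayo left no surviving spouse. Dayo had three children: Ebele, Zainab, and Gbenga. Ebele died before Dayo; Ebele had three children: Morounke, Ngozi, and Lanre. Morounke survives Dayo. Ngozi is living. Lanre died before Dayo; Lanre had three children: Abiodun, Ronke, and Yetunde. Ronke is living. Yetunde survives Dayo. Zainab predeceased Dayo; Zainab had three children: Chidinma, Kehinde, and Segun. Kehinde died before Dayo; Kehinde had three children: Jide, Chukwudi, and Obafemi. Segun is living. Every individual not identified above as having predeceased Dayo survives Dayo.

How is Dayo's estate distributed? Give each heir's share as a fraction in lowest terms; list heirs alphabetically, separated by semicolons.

Abiodun 1/27; Chidinma 1/9; Chukwudi 1/27; Gbenga 1/3; Jide 1/27; Morounke 1/9; Ngozi 1/9; Obafemi 1/27; Ronke 1/27; Segun 1/9; Yetunde 1/27

There is no surviving spouse, so the entire estate passes to Dayo's descendants per stirpes.
The estate is divided into 3 equal shares of 1/3 among Ebele, Zainab, Gbenga.
Ebele predeceased; the 1/3 allotted to Ebele's branch passes to Ebele's issue by representation.
The 1/3 is divided into 3 equal shares of 1/9 among Morounke, Ngozi, Lanre.
Morounke is living and takes 1/9.
Ngozi is living and takes 1/9.
Lanre predeceased; the 1/9 allotted to Lanre's branch passes to Lanre's issue by representation.
The 1/9 is divided into 3 equal shares of 1/27 among Abiodun, Ronke, Yetunde.
Abiodun is living and takes 1/27.
Ronke is living and takes 1/27.
Yetunde is living and takes 1/27.
Zainab predeceased; the 1/3 allotted to Zainab's branch passes to Zainab's issue by representation.
The 1/3 is divided into 3 equal shares of 1/9 among Chidinma, Kehinde, Segun.
Chidinma is living and takes 1/9.
Kehinde predeceased; the 1/9 allotted to Kehinde's branch passes to Kehinde's issue by representation.
The 1/9 is divided into 3 equal shares of 1/27 among Jide, Chukwudi, Obafemi.
Jide is living and takes 1/27.
Chukwudi is living and takes 1/27.
Obafemi is living and takes 1/27.
Segun is living and takes 1/9.
Gbenga is living and takes 1/3.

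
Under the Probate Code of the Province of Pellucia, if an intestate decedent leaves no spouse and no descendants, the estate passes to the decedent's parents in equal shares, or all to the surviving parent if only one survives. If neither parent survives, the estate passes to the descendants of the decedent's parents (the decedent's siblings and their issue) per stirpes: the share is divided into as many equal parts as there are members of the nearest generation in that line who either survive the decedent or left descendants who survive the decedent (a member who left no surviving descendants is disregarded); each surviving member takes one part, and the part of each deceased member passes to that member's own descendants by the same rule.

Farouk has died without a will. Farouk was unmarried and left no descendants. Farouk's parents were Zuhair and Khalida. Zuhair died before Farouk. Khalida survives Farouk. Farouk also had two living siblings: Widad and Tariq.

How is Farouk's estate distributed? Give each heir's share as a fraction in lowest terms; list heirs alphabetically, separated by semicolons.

Only one parent, Khalida, survives, so Khalida takes the entire estate. The siblings take nothing because a surviving parent has priority.

Khalida 1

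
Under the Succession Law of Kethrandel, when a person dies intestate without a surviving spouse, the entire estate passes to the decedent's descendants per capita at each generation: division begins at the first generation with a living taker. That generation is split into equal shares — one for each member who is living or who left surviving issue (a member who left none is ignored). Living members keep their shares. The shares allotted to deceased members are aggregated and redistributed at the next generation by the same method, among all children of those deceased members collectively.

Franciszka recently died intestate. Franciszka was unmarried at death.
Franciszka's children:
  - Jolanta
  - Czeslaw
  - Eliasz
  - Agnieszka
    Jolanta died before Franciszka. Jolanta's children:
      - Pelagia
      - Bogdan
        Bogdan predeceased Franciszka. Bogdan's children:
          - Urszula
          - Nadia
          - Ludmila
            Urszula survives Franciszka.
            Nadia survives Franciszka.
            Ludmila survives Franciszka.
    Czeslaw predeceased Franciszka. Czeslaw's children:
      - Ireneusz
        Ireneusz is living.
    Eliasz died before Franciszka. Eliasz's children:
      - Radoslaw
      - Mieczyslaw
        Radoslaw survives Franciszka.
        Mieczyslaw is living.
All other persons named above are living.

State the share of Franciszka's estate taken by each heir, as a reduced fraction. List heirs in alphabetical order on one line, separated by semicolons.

There is no surviving spouse, so the entire estate passes to Franciszka's descendants per capita at each generation.
At generation 1 (Jolanta, Czeslaw, Eliasz, Agnieszka) there are 4 shares of (1)/4 = 1/4 each.
Living: Agnieszka — each takes 1/4.
Deceased: Jolanta, Czeslaw, and Eliasz. Their combined 3/4 is pooled and carried to generation 2.
At generation 2 (Pelagia, Bogdan, Ireneusz, Radoslaw, Mieczyslaw) there are 5 shares of (3/4)/5 = 3/20 each.
Living: Pelagia, Ireneusz, Radoslaw, and Mieczyslaw — each takes 3/20.
Deceased: Bogdan. That 3/20 share is carried to generation 3.
At generation 3 (Urszula, Nadia, Ludmila) there are 3 shares of (3/20)/3 = 1/20 each.
Living: Urszula, Nadia, and Ludmila — each takes 1/20.

Agnieszka 1/4; Ireneusz 3/20; Ludmila 1/20; Mieczyslaw 3/20; Nadia 1/20; Pelagia 3/20; Radoslaw 3/20; Urszula 1/20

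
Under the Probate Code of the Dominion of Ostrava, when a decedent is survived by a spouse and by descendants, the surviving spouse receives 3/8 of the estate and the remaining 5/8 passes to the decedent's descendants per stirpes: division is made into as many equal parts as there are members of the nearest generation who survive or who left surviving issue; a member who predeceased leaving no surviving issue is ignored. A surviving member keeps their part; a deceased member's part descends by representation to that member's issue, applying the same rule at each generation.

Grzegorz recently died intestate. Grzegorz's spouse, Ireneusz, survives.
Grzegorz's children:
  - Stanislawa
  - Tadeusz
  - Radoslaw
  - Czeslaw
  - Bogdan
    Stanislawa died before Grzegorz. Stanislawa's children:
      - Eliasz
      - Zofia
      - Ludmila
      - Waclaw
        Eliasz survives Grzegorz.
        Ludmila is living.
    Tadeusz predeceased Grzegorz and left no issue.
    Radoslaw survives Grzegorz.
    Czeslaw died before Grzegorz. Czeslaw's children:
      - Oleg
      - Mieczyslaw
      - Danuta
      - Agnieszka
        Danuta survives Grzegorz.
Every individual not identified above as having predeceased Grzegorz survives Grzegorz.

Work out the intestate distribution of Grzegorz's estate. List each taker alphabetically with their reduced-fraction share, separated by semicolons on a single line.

Ireneusz, as surviving spouse, takes 3/8.
The remaining 5/8 passes to Grzegorz's descendants per stirpes.
Tadeusz left no surviving issue, so that branch lapses and is disregarded.
The 5/8 is divided into 4 equal shares of 5/32 among Stanislawa, Radoslaw, Czeslaw, Bogdan.
Stanislawa predeceased; the 5/32 allotted to Stanislawa's branch passes to Stanislawa's issue by representation.
The 5/32 is divided into 4 equal shares of 5/128 among Eliasz, Zofia, Ludmila, Waclaw.
Eliasz is living and takes 5/128.
Zofia is living and takes 5/128.
Ludmila is living and takes 5/128.
Waclaw is living and takes 5/128.
Radoslaw is living and takes 5/32.
Czeslaw predeceased; the 5/32 allotted to Czeslaw's branch passes to Czeslaw's issue by representation.
The 5/32 is divided into 4 equal shares of 5/128 among Oleg, Mieczyslaw, Danuta, Agnieszka.
Oleg is living and takes 5/128.
Mieczyslaw is living and takes 5/128.
Danuta is living and takes 5/128.
Agnieszka is living and takes 5/128.
Bogdan is living and takes 5/32.

Agnieszka 5/128; Bogdan 5/32; Danuta 5/128; Eliasz 5/128; Ireneusz 3/8; Ludmila 5/128; Mieczyslaw 5/128; Oleg 5/128; Radoslaw 5/32; Waclaw 5/128; Zofia 5/128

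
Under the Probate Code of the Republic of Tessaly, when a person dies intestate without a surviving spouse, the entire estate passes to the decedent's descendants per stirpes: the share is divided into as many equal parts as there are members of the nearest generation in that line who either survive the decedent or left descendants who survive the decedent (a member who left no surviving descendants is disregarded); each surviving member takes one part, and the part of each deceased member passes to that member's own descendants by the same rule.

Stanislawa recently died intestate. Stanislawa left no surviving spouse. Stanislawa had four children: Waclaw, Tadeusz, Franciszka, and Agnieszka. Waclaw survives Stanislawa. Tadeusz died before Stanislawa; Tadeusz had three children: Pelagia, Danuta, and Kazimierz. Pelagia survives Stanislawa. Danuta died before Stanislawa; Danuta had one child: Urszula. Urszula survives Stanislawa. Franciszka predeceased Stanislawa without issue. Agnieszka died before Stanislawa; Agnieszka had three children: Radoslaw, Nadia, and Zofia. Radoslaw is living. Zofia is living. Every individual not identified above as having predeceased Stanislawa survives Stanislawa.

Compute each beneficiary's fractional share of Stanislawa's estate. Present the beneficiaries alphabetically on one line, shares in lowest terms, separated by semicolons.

Kazimierz 1/9; Nadia 1/9; Pelagia 1/9; Radoslaw 1/9; Urszula 1/9; Waclaw 1/3; Zofia 1/9

There is no surviving spouse, so the entire estate passes to Stanislawa's descendants per stirpes.
Franciszka left no surviving issue, so that branch lapses and is disregarded.
The estate is divided into 3 equal shares of 1/3 among Waclaw, Tadeusz, Agnieszka.
Waclaw is living and takes 1/3.
Tadeusz predeceased; the 1/3 allotted to Tadeusz's branch passes to Tadeusz's issue by representation.
The 1/3 is divided into 3 equal shares of 1/9 among Pelagia, Danuta, Kazimierz.
Pelagia is living and takes 1/9.
Danuta predeceased; the 1/9 allotted to Danuta's branch passes to Danuta's issue by representation.
Urszula is the sole taker at this level and receives the full 1/9.
Kazimierz is living and takes 1/9.
Agnieszka predeceased; the 1/3 allotted to Agnieszka's branch passes to Agnieszka's issue by representation.
The 1/3 is divided into 3 equal shares of 1/9 among Radoslaw, Nadia, Zofia.
Radoslaw is living and takes 1/9.
Nadia is living and takes 1/9.
Zofia is living and takes 1/9.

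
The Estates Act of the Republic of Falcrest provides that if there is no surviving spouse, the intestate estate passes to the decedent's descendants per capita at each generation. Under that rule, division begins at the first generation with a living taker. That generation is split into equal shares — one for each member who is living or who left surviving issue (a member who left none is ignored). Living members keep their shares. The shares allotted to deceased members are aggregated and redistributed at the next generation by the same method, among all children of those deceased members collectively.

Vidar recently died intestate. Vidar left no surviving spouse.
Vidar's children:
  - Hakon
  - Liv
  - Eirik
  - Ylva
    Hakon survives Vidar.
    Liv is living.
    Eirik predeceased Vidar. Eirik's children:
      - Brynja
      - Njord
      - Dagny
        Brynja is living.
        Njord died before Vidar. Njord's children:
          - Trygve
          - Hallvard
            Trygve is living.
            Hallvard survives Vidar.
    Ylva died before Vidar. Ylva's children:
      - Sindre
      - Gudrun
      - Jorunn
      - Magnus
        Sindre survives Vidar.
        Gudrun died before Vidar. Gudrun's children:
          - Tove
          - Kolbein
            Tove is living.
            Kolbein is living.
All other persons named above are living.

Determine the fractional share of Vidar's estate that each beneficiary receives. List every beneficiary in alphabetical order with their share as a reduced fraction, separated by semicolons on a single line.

Brynja 1/14; Dagny 1/14; Hakon 1/4; Hallvard 1/28; Jorunn 1/14; Kolbein 1/28; Liv 1/4; Magnus 1/14; Sindre 1/14; Tove 1/28; Trygve 1/28

There is no surviving spouse, so the entire estate passes to Vidar's descendants per capita at each generation.
At generation 1 (Hakon, Liv, Eirik, Ylva) there are 4 shares of (1)/4 = 1/4 each.
Living: Hakon and Liv — each takes 1/4.
Deceased: Eirik and Ylva. Their combined 1/2 is pooled and carried to generation 2.
At generation 2 (Brynja, Njord, Dagny, Sindre, Gudrun, Jorunn, Magnus) there are 7 shares of (1/2)/7 = 1/14 each.
Living: Brynja, Dagny, Sindre, Jorunn, and Magnus — each takes 1/14.
Deceased: Njord and Gudrun. Their combined 1/7 is pooled and carried to generation 3.
At generation 3 (Trygve, Hallvard, Tove, Kolbein) there are 4 shares of (1/7)/4 = 1/28 each.
Living: Trygve, Hallvard, Tove, and Kolbein — each takes 1/28.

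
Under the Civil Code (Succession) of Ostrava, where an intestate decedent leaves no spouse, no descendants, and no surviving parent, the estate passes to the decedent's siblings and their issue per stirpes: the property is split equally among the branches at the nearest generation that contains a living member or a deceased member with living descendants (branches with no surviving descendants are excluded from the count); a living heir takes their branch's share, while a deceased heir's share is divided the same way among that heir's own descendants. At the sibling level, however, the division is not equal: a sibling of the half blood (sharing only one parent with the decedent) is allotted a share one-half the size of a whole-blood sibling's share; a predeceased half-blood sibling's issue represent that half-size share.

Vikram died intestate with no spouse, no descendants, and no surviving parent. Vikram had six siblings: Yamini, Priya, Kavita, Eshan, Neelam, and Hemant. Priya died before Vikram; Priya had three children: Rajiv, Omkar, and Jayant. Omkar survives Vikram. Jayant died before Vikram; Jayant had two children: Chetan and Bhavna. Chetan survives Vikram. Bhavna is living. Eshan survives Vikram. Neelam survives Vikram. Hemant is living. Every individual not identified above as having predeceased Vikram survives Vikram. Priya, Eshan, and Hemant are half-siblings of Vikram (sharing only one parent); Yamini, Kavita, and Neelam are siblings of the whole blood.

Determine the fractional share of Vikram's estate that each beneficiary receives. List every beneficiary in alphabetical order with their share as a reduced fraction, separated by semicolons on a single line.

Bhavna 1/54; Chetan 1/54; Eshan 1/9; Hemant 1/9; Kavita 2/9; Neelam 2/9; Omkar 1/27; Rajiv 1/27; Yamini 2/9

No spouse, descendants, or parent survives, so the estate passes to Vikram's siblings per stirpes.
Half-blood siblings count for one-half the weight of whole-blood siblings at the initial division.
Dividing 1 in proportion to weights (total weight 9/2): Yamini (weight 1) → 2/9; Priya (weight 1/2) → 1/9; Kavita (weight 1) → 2/9; Eshan (weight 1/2) → 1/9; Neelam (weight 1) → 2/9; Hemant (weight 1/2) → 1/9.
Yamini is living and takes 2/9.
Priya predeceased; the 1/9 allotted to Priya's branch passes to Priya's issue by representation.
The 1/9 is divided into 3 equal shares of 1/27 among Rajiv, Omkar, Jayant.
Rajiv is living and takes 1/27.
Omkar is living and takes 1/27.
Jayant predeceased; the 1/27 allotted to Jayant's branch passes to Jayant's issue by representation.
The 1/27 is divided into 2 equal shares of 1/54 among Chetan, Bhavna.
Chetan is living and takes 1/54.
Bhavna is living and takes 1/54.
Kavita is living and takes 2/9.
Eshan is living and takes 1/9.
Neelam is living and takes 2/9.
Hemant is living and takes 1/9.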